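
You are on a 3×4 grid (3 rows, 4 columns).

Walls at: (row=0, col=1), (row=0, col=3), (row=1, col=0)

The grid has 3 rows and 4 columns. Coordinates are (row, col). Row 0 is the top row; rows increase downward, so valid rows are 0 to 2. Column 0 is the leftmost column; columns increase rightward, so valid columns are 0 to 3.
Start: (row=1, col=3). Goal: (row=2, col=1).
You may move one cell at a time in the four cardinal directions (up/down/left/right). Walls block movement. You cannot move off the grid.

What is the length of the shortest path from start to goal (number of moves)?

Answer: Shortest path length: 3

Derivation:
BFS from (row=1, col=3) until reaching (row=2, col=1):
  Distance 0: (row=1, col=3)
  Distance 1: (row=1, col=2), (row=2, col=3)
  Distance 2: (row=0, col=2), (row=1, col=1), (row=2, col=2)
  Distance 3: (row=2, col=1)  <- goal reached here
One shortest path (3 moves): (row=1, col=3) -> (row=1, col=2) -> (row=1, col=1) -> (row=2, col=1)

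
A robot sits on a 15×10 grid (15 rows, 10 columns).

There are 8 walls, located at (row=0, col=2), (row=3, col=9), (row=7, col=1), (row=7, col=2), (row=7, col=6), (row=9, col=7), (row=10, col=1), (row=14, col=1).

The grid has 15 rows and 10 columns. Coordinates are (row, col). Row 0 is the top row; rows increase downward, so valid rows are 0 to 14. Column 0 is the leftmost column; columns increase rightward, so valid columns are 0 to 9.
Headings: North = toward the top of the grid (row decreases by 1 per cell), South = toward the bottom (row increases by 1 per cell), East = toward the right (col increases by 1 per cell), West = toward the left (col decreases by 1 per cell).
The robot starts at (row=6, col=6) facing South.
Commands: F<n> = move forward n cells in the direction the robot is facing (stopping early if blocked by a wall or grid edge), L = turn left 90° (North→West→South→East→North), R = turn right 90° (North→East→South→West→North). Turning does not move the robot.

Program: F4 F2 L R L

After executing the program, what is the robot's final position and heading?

Answer: Final position: (row=6, col=6), facing East

Derivation:
Start: (row=6, col=6), facing South
  F4: move forward 0/4 (blocked), now at (row=6, col=6)
  F2: move forward 0/2 (blocked), now at (row=6, col=6)
  L: turn left, now facing East
  R: turn right, now facing South
  L: turn left, now facing East
Final: (row=6, col=6), facing East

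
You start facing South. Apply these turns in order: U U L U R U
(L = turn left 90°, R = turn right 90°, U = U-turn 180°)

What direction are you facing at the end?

Answer: Final heading: South

Derivation:
Start: South
  U (U-turn (180°)) -> North
  U (U-turn (180°)) -> South
  L (left (90° counter-clockwise)) -> East
  U (U-turn (180°)) -> West
  R (right (90° clockwise)) -> North
  U (U-turn (180°)) -> South
Final: South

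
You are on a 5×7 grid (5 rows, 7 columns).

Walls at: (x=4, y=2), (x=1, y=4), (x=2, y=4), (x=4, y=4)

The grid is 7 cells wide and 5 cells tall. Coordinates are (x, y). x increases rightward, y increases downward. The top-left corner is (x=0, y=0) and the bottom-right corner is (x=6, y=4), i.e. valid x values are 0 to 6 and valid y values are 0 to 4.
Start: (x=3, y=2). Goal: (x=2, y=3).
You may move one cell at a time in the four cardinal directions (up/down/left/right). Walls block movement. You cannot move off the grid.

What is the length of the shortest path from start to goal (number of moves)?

BFS from (x=3, y=2) until reaching (x=2, y=3):
  Distance 0: (x=3, y=2)
  Distance 1: (x=3, y=1), (x=2, y=2), (x=3, y=3)
  Distance 2: (x=3, y=0), (x=2, y=1), (x=4, y=1), (x=1, y=2), (x=2, y=3), (x=4, y=3), (x=3, y=4)  <- goal reached here
One shortest path (2 moves): (x=3, y=2) -> (x=2, y=2) -> (x=2, y=3)

Answer: Shortest path length: 2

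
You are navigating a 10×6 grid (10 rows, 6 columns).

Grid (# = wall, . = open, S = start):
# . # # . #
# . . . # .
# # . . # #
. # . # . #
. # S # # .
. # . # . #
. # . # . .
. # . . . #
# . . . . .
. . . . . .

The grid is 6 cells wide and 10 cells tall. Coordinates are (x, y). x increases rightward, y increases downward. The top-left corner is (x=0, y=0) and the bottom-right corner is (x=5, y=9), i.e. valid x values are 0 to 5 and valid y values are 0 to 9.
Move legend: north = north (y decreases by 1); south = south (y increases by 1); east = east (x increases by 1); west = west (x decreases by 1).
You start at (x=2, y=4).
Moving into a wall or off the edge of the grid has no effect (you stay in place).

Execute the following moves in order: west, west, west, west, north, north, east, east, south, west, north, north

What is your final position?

Start: (x=2, y=4)
  [×4]west (west): blocked, stay at (x=2, y=4)
  north (north): (x=2, y=4) -> (x=2, y=3)
  north (north): (x=2, y=3) -> (x=2, y=2)
  east (east): (x=2, y=2) -> (x=3, y=2)
  east (east): blocked, stay at (x=3, y=2)
  south (south): blocked, stay at (x=3, y=2)
  west (west): (x=3, y=2) -> (x=2, y=2)
  north (north): (x=2, y=2) -> (x=2, y=1)
  north (north): blocked, stay at (x=2, y=1)
Final: (x=2, y=1)

Answer: Final position: (x=2, y=1)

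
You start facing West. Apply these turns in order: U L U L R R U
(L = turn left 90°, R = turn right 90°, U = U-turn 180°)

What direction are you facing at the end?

Answer: Final heading: East

Derivation:
Start: West
  U (U-turn (180°)) -> East
  L (left (90° counter-clockwise)) -> North
  U (U-turn (180°)) -> South
  L (left (90° counter-clockwise)) -> East
  R (right (90° clockwise)) -> South
  R (right (90° clockwise)) -> West
  U (U-turn (180°)) -> East
Final: East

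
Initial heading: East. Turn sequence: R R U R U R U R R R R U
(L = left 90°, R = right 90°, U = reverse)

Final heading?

Answer: Final heading: East

Derivation:
Start: East
  R (right (90° clockwise)) -> South
  R (right (90° clockwise)) -> West
  U (U-turn (180°)) -> East
  R (right (90° clockwise)) -> South
  U (U-turn (180°)) -> North
  R (right (90° clockwise)) -> East
  U (U-turn (180°)) -> West
  R (right (90° clockwise)) -> North
  R (right (90° clockwise)) -> East
  R (right (90° clockwise)) -> South
  R (right (90° clockwise)) -> West
  U (U-turn (180°)) -> East
Final: East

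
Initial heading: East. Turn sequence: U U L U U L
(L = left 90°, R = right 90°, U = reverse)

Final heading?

Start: East
  U (U-turn (180°)) -> West
  U (U-turn (180°)) -> East
  L (left (90° counter-clockwise)) -> North
  U (U-turn (180°)) -> South
  U (U-turn (180°)) -> North
  L (left (90° counter-clockwise)) -> West
Final: West

Answer: Final heading: West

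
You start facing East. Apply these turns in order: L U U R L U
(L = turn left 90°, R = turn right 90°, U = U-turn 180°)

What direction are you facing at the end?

Answer: Final heading: South

Derivation:
Start: East
  L (left (90° counter-clockwise)) -> North
  U (U-turn (180°)) -> South
  U (U-turn (180°)) -> North
  R (right (90° clockwise)) -> East
  L (left (90° counter-clockwise)) -> North
  U (U-turn (180°)) -> South
Final: South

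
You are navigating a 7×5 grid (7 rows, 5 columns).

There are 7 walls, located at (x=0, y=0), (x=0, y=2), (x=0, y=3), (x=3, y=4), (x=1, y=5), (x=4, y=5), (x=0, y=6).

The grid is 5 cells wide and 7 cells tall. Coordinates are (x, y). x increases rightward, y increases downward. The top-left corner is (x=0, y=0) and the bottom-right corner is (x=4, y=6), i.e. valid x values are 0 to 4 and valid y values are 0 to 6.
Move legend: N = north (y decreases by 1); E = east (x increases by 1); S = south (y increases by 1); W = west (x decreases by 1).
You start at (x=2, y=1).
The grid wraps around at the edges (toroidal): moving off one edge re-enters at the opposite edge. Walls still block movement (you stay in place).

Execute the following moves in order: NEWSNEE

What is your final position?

Start: (x=2, y=1)
  N (north): (x=2, y=1) -> (x=2, y=0)
  E (east): (x=2, y=0) -> (x=3, y=0)
  W (west): (x=3, y=0) -> (x=2, y=0)
  S (south): (x=2, y=0) -> (x=2, y=1)
  N (north): (x=2, y=1) -> (x=2, y=0)
  E (east): (x=2, y=0) -> (x=3, y=0)
  E (east): (x=3, y=0) -> (x=4, y=0)
Final: (x=4, y=0)

Answer: Final position: (x=4, y=0)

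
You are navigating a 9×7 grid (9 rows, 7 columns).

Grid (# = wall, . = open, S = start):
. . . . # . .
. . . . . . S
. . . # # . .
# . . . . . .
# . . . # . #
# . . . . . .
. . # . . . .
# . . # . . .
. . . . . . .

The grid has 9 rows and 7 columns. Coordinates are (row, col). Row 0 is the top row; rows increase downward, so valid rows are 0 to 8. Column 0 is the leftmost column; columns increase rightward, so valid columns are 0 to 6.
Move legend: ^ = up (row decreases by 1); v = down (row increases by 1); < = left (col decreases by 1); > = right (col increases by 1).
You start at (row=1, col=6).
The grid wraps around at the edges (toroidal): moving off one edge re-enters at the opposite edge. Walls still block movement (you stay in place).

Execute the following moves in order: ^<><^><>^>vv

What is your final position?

Start: (row=1, col=6)
  ^ (up): (row=1, col=6) -> (row=0, col=6)
  < (left): (row=0, col=6) -> (row=0, col=5)
  > (right): (row=0, col=5) -> (row=0, col=6)
  < (left): (row=0, col=6) -> (row=0, col=5)
  ^ (up): (row=0, col=5) -> (row=8, col=5)
  > (right): (row=8, col=5) -> (row=8, col=6)
  < (left): (row=8, col=6) -> (row=8, col=5)
  > (right): (row=8, col=5) -> (row=8, col=6)
  ^ (up): (row=8, col=6) -> (row=7, col=6)
  > (right): blocked, stay at (row=7, col=6)
  v (down): (row=7, col=6) -> (row=8, col=6)
  v (down): (row=8, col=6) -> (row=0, col=6)
Final: (row=0, col=6)

Answer: Final position: (row=0, col=6)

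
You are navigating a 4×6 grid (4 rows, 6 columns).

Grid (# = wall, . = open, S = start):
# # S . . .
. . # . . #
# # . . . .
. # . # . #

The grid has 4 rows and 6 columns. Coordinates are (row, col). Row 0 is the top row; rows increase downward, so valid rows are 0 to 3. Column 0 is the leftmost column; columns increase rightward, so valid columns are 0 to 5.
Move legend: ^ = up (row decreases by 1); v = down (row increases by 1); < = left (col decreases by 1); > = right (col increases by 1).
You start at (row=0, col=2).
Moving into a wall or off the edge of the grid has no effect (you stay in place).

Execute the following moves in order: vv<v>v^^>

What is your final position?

Answer: Final position: (row=0, col=4)

Derivation:
Start: (row=0, col=2)
  v (down): blocked, stay at (row=0, col=2)
  v (down): blocked, stay at (row=0, col=2)
  < (left): blocked, stay at (row=0, col=2)
  v (down): blocked, stay at (row=0, col=2)
  > (right): (row=0, col=2) -> (row=0, col=3)
  v (down): (row=0, col=3) -> (row=1, col=3)
  ^ (up): (row=1, col=3) -> (row=0, col=3)
  ^ (up): blocked, stay at (row=0, col=3)
  > (right): (row=0, col=3) -> (row=0, col=4)
Final: (row=0, col=4)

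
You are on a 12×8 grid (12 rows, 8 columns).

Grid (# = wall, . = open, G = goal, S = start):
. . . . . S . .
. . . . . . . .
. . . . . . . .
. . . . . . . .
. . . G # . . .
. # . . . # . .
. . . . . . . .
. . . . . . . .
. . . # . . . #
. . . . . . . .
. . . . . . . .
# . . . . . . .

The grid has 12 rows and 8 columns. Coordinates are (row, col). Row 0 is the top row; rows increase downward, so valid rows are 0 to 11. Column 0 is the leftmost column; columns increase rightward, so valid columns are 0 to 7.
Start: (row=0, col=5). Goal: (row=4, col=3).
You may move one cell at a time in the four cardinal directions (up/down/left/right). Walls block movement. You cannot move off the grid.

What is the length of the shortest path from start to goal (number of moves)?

BFS from (row=0, col=5) until reaching (row=4, col=3):
  Distance 0: (row=0, col=5)
  Distance 1: (row=0, col=4), (row=0, col=6), (row=1, col=5)
  Distance 2: (row=0, col=3), (row=0, col=7), (row=1, col=4), (row=1, col=6), (row=2, col=5)
  Distance 3: (row=0, col=2), (row=1, col=3), (row=1, col=7), (row=2, col=4), (row=2, col=6), (row=3, col=5)
  Distance 4: (row=0, col=1), (row=1, col=2), (row=2, col=3), (row=2, col=7), (row=3, col=4), (row=3, col=6), (row=4, col=5)
  Distance 5: (row=0, col=0), (row=1, col=1), (row=2, col=2), (row=3, col=3), (row=3, col=7), (row=4, col=6)
  Distance 6: (row=1, col=0), (row=2, col=1), (row=3, col=2), (row=4, col=3), (row=4, col=7), (row=5, col=6)  <- goal reached here
One shortest path (6 moves): (row=0, col=5) -> (row=0, col=4) -> (row=0, col=3) -> (row=1, col=3) -> (row=2, col=3) -> (row=3, col=3) -> (row=4, col=3)

Answer: Shortest path length: 6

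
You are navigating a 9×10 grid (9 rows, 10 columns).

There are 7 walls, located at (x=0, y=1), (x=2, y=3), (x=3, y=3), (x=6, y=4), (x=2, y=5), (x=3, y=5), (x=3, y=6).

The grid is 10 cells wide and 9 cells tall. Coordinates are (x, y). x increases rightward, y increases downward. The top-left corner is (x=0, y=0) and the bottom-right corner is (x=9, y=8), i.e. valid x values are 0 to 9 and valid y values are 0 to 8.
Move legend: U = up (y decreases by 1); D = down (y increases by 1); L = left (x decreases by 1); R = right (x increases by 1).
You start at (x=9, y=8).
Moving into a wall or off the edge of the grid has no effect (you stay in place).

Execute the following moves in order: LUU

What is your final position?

Answer: Final position: (x=8, y=6)

Derivation:
Start: (x=9, y=8)
  L (left): (x=9, y=8) -> (x=8, y=8)
  U (up): (x=8, y=8) -> (x=8, y=7)
  U (up): (x=8, y=7) -> (x=8, y=6)
Final: (x=8, y=6)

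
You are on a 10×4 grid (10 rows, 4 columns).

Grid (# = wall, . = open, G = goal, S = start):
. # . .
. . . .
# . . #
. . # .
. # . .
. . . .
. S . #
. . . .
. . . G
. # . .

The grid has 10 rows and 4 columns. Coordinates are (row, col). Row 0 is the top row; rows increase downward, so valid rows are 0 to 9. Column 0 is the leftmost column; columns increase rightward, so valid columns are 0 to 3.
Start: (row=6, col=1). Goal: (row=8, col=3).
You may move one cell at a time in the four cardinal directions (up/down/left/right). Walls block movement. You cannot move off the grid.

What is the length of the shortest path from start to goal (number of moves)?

BFS from (row=6, col=1) until reaching (row=8, col=3):
  Distance 0: (row=6, col=1)
  Distance 1: (row=5, col=1), (row=6, col=0), (row=6, col=2), (row=7, col=1)
  Distance 2: (row=5, col=0), (row=5, col=2), (row=7, col=0), (row=7, col=2), (row=8, col=1)
  Distance 3: (row=4, col=0), (row=4, col=2), (row=5, col=3), (row=7, col=3), (row=8, col=0), (row=8, col=2)
  Distance 4: (row=3, col=0), (row=4, col=3), (row=8, col=3), (row=9, col=0), (row=9, col=2)  <- goal reached here
One shortest path (4 moves): (row=6, col=1) -> (row=6, col=2) -> (row=7, col=2) -> (row=7, col=3) -> (row=8, col=3)

Answer: Shortest path length: 4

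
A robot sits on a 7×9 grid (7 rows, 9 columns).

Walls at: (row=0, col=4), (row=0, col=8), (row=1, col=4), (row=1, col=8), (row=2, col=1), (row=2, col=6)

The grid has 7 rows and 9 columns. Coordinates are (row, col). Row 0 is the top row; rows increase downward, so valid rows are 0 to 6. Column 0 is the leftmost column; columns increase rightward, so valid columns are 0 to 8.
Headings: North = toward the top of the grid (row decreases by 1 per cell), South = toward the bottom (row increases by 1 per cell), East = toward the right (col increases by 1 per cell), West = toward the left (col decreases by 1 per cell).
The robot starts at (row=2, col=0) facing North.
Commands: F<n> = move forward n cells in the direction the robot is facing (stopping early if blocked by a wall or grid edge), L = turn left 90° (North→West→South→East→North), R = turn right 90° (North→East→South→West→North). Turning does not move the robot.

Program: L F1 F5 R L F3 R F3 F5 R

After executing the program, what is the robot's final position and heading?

Start: (row=2, col=0), facing North
  L: turn left, now facing West
  F1: move forward 0/1 (blocked), now at (row=2, col=0)
  F5: move forward 0/5 (blocked), now at (row=2, col=0)
  R: turn right, now facing North
  L: turn left, now facing West
  F3: move forward 0/3 (blocked), now at (row=2, col=0)
  R: turn right, now facing North
  F3: move forward 2/3 (blocked), now at (row=0, col=0)
  F5: move forward 0/5 (blocked), now at (row=0, col=0)
  R: turn right, now facing East
Final: (row=0, col=0), facing East

Answer: Final position: (row=0, col=0), facing East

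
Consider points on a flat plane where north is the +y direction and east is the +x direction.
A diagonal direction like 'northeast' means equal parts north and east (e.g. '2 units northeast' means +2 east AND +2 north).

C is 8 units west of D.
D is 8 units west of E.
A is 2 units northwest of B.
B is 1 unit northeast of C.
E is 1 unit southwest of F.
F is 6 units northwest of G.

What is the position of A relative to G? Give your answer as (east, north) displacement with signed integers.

Place G at the origin (east=0, north=0).
  F is 6 units northwest of G: delta (east=-6, north=+6); F at (east=-6, north=6).
  E is 1 unit southwest of F: delta (east=-1, north=-1); E at (east=-7, north=5).
  D is 8 units west of E: delta (east=-8, north=+0); D at (east=-15, north=5).
  C is 8 units west of D: delta (east=-8, north=+0); C at (east=-23, north=5).
  B is 1 unit northeast of C: delta (east=+1, north=+1); B at (east=-22, north=6).
  A is 2 units northwest of B: delta (east=-2, north=+2); A at (east=-24, north=8).
Therefore A relative to G: (east=-24, north=8).

Answer: A is at (east=-24, north=8) relative to G.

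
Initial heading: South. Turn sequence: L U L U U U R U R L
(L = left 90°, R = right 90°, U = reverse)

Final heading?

Start: South
  L (left (90° counter-clockwise)) -> East
  U (U-turn (180°)) -> West
  L (left (90° counter-clockwise)) -> South
  U (U-turn (180°)) -> North
  U (U-turn (180°)) -> South
  U (U-turn (180°)) -> North
  R (right (90° clockwise)) -> East
  U (U-turn (180°)) -> West
  R (right (90° clockwise)) -> North
  L (left (90° counter-clockwise)) -> West
Final: West

Answer: Final heading: West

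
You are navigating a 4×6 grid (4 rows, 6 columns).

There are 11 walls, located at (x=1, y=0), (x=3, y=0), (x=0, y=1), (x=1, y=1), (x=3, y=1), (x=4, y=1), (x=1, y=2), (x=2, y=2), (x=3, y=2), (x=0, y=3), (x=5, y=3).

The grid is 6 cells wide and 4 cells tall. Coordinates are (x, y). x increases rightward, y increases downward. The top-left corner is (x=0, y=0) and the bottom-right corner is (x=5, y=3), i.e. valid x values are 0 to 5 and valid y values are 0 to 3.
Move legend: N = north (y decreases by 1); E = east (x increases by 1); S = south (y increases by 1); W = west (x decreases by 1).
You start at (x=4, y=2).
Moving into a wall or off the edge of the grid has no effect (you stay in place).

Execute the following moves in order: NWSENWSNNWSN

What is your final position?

Answer: Final position: (x=4, y=2)

Derivation:
Start: (x=4, y=2)
  N (north): blocked, stay at (x=4, y=2)
  W (west): blocked, stay at (x=4, y=2)
  S (south): (x=4, y=2) -> (x=4, y=3)
  E (east): blocked, stay at (x=4, y=3)
  N (north): (x=4, y=3) -> (x=4, y=2)
  W (west): blocked, stay at (x=4, y=2)
  S (south): (x=4, y=2) -> (x=4, y=3)
  N (north): (x=4, y=3) -> (x=4, y=2)
  N (north): blocked, stay at (x=4, y=2)
  W (west): blocked, stay at (x=4, y=2)
  S (south): (x=4, y=2) -> (x=4, y=3)
  N (north): (x=4, y=3) -> (x=4, y=2)
Final: (x=4, y=2)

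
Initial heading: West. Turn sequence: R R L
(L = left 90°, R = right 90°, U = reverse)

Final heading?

Answer: Final heading: North

Derivation:
Start: West
  R (right (90° clockwise)) -> North
  R (right (90° clockwise)) -> East
  L (left (90° counter-clockwise)) -> North
Final: North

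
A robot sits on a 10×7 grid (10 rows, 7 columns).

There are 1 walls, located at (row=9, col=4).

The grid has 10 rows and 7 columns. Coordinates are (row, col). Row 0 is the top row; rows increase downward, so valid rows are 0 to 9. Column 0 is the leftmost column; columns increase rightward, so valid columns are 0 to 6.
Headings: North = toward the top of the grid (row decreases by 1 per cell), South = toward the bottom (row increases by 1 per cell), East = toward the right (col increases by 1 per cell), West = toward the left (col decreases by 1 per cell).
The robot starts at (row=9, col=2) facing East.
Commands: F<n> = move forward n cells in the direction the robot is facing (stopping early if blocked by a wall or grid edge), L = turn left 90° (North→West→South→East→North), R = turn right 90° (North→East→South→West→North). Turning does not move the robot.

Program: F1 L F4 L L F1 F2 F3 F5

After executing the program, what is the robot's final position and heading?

Start: (row=9, col=2), facing East
  F1: move forward 1, now at (row=9, col=3)
  L: turn left, now facing North
  F4: move forward 4, now at (row=5, col=3)
  L: turn left, now facing West
  L: turn left, now facing South
  F1: move forward 1, now at (row=6, col=3)
  F2: move forward 2, now at (row=8, col=3)
  F3: move forward 1/3 (blocked), now at (row=9, col=3)
  F5: move forward 0/5 (blocked), now at (row=9, col=3)
Final: (row=9, col=3), facing South

Answer: Final position: (row=9, col=3), facing South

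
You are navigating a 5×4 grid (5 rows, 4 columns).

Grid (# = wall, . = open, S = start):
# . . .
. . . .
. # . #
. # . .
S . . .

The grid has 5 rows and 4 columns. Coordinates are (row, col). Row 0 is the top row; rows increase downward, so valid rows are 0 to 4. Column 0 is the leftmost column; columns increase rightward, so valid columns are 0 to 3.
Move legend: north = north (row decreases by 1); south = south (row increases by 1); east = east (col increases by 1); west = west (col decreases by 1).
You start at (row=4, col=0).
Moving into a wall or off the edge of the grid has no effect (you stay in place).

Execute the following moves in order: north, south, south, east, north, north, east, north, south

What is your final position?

Start: (row=4, col=0)
  north (north): (row=4, col=0) -> (row=3, col=0)
  south (south): (row=3, col=0) -> (row=4, col=0)
  south (south): blocked, stay at (row=4, col=0)
  east (east): (row=4, col=0) -> (row=4, col=1)
  north (north): blocked, stay at (row=4, col=1)
  north (north): blocked, stay at (row=4, col=1)
  east (east): (row=4, col=1) -> (row=4, col=2)
  north (north): (row=4, col=2) -> (row=3, col=2)
  south (south): (row=3, col=2) -> (row=4, col=2)
Final: (row=4, col=2)

Answer: Final position: (row=4, col=2)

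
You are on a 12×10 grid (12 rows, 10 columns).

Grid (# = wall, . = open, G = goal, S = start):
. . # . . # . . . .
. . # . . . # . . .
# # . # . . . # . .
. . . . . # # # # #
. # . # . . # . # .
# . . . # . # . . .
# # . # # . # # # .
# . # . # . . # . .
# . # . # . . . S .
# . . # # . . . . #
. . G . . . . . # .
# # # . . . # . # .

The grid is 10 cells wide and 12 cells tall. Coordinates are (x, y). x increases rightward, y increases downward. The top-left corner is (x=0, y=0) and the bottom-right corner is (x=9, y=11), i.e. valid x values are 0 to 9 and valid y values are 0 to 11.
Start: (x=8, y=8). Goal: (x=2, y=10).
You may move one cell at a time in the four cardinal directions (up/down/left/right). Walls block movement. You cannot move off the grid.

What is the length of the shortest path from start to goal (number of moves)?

BFS from (x=8, y=8) until reaching (x=2, y=10):
  Distance 0: (x=8, y=8)
  Distance 1: (x=8, y=7), (x=7, y=8), (x=9, y=8), (x=8, y=9)
  Distance 2: (x=9, y=7), (x=6, y=8), (x=7, y=9)
  Distance 3: (x=9, y=6), (x=6, y=7), (x=5, y=8), (x=6, y=9), (x=7, y=10)
  Distance 4: (x=9, y=5), (x=5, y=7), (x=5, y=9), (x=6, y=10), (x=7, y=11)
  Distance 5: (x=9, y=4), (x=8, y=5), (x=5, y=6), (x=5, y=10)
  Distance 6: (x=5, y=5), (x=7, y=5), (x=4, y=10), (x=5, y=11)
  Distance 7: (x=5, y=4), (x=7, y=4), (x=3, y=10), (x=4, y=11)
  Distance 8: (x=4, y=4), (x=2, y=10), (x=3, y=11)  <- goal reached here
One shortest path (8 moves): (x=8, y=8) -> (x=7, y=8) -> (x=6, y=8) -> (x=5, y=8) -> (x=5, y=9) -> (x=5, y=10) -> (x=4, y=10) -> (x=3, y=10) -> (x=2, y=10)

Answer: Shortest path length: 8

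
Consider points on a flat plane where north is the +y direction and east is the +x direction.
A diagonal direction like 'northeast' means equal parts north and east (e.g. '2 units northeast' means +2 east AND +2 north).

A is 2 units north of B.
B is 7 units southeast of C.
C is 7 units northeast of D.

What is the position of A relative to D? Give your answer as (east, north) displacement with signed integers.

Answer: A is at (east=14, north=2) relative to D.

Derivation:
Place D at the origin (east=0, north=0).
  C is 7 units northeast of D: delta (east=+7, north=+7); C at (east=7, north=7).
  B is 7 units southeast of C: delta (east=+7, north=-7); B at (east=14, north=0).
  A is 2 units north of B: delta (east=+0, north=+2); A at (east=14, north=2).
Therefore A relative to D: (east=14, north=2).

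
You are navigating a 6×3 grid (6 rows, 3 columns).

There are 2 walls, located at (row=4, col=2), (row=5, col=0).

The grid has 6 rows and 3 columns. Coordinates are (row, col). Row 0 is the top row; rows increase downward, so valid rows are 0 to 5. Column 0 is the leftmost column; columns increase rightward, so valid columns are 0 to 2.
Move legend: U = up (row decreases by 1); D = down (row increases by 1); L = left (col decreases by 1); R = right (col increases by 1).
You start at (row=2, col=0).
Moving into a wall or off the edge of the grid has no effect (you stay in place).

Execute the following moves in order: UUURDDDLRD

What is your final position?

Start: (row=2, col=0)
  U (up): (row=2, col=0) -> (row=1, col=0)
  U (up): (row=1, col=0) -> (row=0, col=0)
  U (up): blocked, stay at (row=0, col=0)
  R (right): (row=0, col=0) -> (row=0, col=1)
  D (down): (row=0, col=1) -> (row=1, col=1)
  D (down): (row=1, col=1) -> (row=2, col=1)
  D (down): (row=2, col=1) -> (row=3, col=1)
  L (left): (row=3, col=1) -> (row=3, col=0)
  R (right): (row=3, col=0) -> (row=3, col=1)
  D (down): (row=3, col=1) -> (row=4, col=1)
Final: (row=4, col=1)

Answer: Final position: (row=4, col=1)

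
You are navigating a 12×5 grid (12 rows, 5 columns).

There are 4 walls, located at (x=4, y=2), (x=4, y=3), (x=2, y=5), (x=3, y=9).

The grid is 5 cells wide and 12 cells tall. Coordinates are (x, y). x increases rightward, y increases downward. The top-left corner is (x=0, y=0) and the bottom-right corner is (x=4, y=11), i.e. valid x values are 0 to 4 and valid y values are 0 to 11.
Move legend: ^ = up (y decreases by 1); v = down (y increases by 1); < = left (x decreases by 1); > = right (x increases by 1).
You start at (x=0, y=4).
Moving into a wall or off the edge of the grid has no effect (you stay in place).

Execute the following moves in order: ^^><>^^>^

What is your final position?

Answer: Final position: (x=2, y=0)

Derivation:
Start: (x=0, y=4)
  ^ (up): (x=0, y=4) -> (x=0, y=3)
  ^ (up): (x=0, y=3) -> (x=0, y=2)
  > (right): (x=0, y=2) -> (x=1, y=2)
  < (left): (x=1, y=2) -> (x=0, y=2)
  > (right): (x=0, y=2) -> (x=1, y=2)
  ^ (up): (x=1, y=2) -> (x=1, y=1)
  ^ (up): (x=1, y=1) -> (x=1, y=0)
  > (right): (x=1, y=0) -> (x=2, y=0)
  ^ (up): blocked, stay at (x=2, y=0)
Final: (x=2, y=0)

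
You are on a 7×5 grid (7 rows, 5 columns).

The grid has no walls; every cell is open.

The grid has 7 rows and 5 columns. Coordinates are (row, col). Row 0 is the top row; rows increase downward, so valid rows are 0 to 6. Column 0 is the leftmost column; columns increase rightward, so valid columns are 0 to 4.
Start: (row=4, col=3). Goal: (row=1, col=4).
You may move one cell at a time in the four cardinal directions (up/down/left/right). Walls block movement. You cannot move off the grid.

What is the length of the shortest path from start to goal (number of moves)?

Answer: Shortest path length: 4

Derivation:
BFS from (row=4, col=3) until reaching (row=1, col=4):
  Distance 0: (row=4, col=3)
  Distance 1: (row=3, col=3), (row=4, col=2), (row=4, col=4), (row=5, col=3)
  Distance 2: (row=2, col=3), (row=3, col=2), (row=3, col=4), (row=4, col=1), (row=5, col=2), (row=5, col=4), (row=6, col=3)
  Distance 3: (row=1, col=3), (row=2, col=2), (row=2, col=4), (row=3, col=1), (row=4, col=0), (row=5, col=1), (row=6, col=2), (row=6, col=4)
  Distance 4: (row=0, col=3), (row=1, col=2), (row=1, col=4), (row=2, col=1), (row=3, col=0), (row=5, col=0), (row=6, col=1)  <- goal reached here
One shortest path (4 moves): (row=4, col=3) -> (row=4, col=4) -> (row=3, col=4) -> (row=2, col=4) -> (row=1, col=4)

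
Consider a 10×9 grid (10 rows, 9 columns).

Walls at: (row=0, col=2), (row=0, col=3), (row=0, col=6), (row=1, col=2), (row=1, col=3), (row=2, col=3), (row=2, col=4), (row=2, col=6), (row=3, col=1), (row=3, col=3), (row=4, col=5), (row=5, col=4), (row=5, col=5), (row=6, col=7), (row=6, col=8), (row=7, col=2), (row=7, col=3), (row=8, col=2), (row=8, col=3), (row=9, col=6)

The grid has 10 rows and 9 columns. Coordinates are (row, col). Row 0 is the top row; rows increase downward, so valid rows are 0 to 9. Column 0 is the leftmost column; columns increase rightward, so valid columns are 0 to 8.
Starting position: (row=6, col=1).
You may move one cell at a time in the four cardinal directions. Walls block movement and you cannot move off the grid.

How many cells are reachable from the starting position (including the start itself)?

BFS flood-fill from (row=6, col=1):
  Distance 0: (row=6, col=1)
  Distance 1: (row=5, col=1), (row=6, col=0), (row=6, col=2), (row=7, col=1)
  Distance 2: (row=4, col=1), (row=5, col=0), (row=5, col=2), (row=6, col=3), (row=7, col=0), (row=8, col=1)
  Distance 3: (row=4, col=0), (row=4, col=2), (row=5, col=3), (row=6, col=4), (row=8, col=0), (row=9, col=1)
  Distance 4: (row=3, col=0), (row=3, col=2), (row=4, col=3), (row=6, col=5), (row=7, col=4), (row=9, col=0), (row=9, col=2)
  Distance 5: (row=2, col=0), (row=2, col=2), (row=4, col=4), (row=6, col=6), (row=7, col=5), (row=8, col=4), (row=9, col=3)
  Distance 6: (row=1, col=0), (row=2, col=1), (row=3, col=4), (row=5, col=6), (row=7, col=6), (row=8, col=5), (row=9, col=4)
  Distance 7: (row=0, col=0), (row=1, col=1), (row=3, col=5), (row=4, col=6), (row=5, col=7), (row=7, col=7), (row=8, col=6), (row=9, col=5)
  Distance 8: (row=0, col=1), (row=2, col=5), (row=3, col=6), (row=4, col=7), (row=5, col=8), (row=7, col=8), (row=8, col=7)
  Distance 9: (row=1, col=5), (row=3, col=7), (row=4, col=8), (row=8, col=8), (row=9, col=7)
  Distance 10: (row=0, col=5), (row=1, col=4), (row=1, col=6), (row=2, col=7), (row=3, col=8), (row=9, col=8)
  Distance 11: (row=0, col=4), (row=1, col=7), (row=2, col=8)
  Distance 12: (row=0, col=7), (row=1, col=8)
  Distance 13: (row=0, col=8)
Total reachable: 70 (grid has 70 open cells total)

Answer: Reachable cells: 70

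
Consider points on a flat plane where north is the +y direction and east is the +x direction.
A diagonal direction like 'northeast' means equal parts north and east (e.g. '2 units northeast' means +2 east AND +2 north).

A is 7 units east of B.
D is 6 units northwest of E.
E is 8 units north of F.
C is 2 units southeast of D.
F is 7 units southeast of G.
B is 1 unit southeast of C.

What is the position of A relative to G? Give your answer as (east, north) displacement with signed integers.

Place G at the origin (east=0, north=0).
  F is 7 units southeast of G: delta (east=+7, north=-7); F at (east=7, north=-7).
  E is 8 units north of F: delta (east=+0, north=+8); E at (east=7, north=1).
  D is 6 units northwest of E: delta (east=-6, north=+6); D at (east=1, north=7).
  C is 2 units southeast of D: delta (east=+2, north=-2); C at (east=3, north=5).
  B is 1 unit southeast of C: delta (east=+1, north=-1); B at (east=4, north=4).
  A is 7 units east of B: delta (east=+7, north=+0); A at (east=11, north=4).
Therefore A relative to G: (east=11, north=4).

Answer: A is at (east=11, north=4) relative to G.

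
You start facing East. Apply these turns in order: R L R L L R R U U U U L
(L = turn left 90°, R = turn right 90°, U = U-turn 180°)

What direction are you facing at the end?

Start: East
  R (right (90° clockwise)) -> South
  L (left (90° counter-clockwise)) -> East
  R (right (90° clockwise)) -> South
  L (left (90° counter-clockwise)) -> East
  L (left (90° counter-clockwise)) -> North
  R (right (90° clockwise)) -> East
  R (right (90° clockwise)) -> South
  U (U-turn (180°)) -> North
  U (U-turn (180°)) -> South
  U (U-turn (180°)) -> North
  U (U-turn (180°)) -> South
  L (left (90° counter-clockwise)) -> East
Final: East

Answer: Final heading: East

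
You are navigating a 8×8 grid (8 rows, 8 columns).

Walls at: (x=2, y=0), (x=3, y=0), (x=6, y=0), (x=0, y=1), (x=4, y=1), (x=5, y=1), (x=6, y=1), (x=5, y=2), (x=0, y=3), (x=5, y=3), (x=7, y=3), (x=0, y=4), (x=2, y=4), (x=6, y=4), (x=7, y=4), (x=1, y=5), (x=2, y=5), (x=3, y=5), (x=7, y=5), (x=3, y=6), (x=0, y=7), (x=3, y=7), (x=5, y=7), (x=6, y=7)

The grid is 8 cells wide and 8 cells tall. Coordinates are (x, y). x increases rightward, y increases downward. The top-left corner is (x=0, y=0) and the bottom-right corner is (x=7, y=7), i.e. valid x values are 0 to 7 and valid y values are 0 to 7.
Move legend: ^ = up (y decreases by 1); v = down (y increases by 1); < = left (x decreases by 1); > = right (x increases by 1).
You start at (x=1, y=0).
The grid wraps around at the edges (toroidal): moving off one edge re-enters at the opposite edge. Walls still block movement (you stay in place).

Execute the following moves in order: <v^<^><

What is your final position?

Answer: Final position: (x=7, y=7)

Derivation:
Start: (x=1, y=0)
  < (left): (x=1, y=0) -> (x=0, y=0)
  v (down): blocked, stay at (x=0, y=0)
  ^ (up): blocked, stay at (x=0, y=0)
  < (left): (x=0, y=0) -> (x=7, y=0)
  ^ (up): (x=7, y=0) -> (x=7, y=7)
  > (right): blocked, stay at (x=7, y=7)
  < (left): blocked, stay at (x=7, y=7)
Final: (x=7, y=7)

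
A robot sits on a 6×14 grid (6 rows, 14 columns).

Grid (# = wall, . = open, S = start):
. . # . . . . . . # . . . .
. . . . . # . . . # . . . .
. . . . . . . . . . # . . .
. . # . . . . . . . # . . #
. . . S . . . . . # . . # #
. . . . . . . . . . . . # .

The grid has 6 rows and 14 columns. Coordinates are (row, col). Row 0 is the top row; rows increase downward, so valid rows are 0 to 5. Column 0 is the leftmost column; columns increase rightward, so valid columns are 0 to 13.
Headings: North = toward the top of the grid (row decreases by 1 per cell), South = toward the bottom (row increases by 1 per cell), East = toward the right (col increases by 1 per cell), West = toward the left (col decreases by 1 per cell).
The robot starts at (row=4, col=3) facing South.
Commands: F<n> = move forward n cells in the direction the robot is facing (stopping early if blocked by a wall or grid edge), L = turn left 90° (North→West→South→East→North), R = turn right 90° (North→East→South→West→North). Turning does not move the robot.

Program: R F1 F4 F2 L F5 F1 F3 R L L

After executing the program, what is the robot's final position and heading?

Start: (row=4, col=3), facing South
  R: turn right, now facing West
  F1: move forward 1, now at (row=4, col=2)
  F4: move forward 2/4 (blocked), now at (row=4, col=0)
  F2: move forward 0/2 (blocked), now at (row=4, col=0)
  L: turn left, now facing South
  F5: move forward 1/5 (blocked), now at (row=5, col=0)
  F1: move forward 0/1 (blocked), now at (row=5, col=0)
  F3: move forward 0/3 (blocked), now at (row=5, col=0)
  R: turn right, now facing West
  L: turn left, now facing South
  L: turn left, now facing East
Final: (row=5, col=0), facing East

Answer: Final position: (row=5, col=0), facing East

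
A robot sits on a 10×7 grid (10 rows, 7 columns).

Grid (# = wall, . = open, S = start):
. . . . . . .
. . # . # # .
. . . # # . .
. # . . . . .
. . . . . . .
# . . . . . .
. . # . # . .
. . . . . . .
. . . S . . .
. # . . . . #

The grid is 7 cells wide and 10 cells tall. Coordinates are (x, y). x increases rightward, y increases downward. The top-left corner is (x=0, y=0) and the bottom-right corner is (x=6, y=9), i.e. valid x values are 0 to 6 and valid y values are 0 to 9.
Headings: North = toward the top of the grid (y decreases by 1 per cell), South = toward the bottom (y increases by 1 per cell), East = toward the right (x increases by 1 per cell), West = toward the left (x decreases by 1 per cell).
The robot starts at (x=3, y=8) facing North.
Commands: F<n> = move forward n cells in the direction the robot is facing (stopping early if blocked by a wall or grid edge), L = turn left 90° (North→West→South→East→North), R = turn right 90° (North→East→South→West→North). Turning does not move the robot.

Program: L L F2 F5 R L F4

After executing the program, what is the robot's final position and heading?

Answer: Final position: (x=3, y=9), facing South

Derivation:
Start: (x=3, y=8), facing North
  L: turn left, now facing West
  L: turn left, now facing South
  F2: move forward 1/2 (blocked), now at (x=3, y=9)
  F5: move forward 0/5 (blocked), now at (x=3, y=9)
  R: turn right, now facing West
  L: turn left, now facing South
  F4: move forward 0/4 (blocked), now at (x=3, y=9)
Final: (x=3, y=9), facing South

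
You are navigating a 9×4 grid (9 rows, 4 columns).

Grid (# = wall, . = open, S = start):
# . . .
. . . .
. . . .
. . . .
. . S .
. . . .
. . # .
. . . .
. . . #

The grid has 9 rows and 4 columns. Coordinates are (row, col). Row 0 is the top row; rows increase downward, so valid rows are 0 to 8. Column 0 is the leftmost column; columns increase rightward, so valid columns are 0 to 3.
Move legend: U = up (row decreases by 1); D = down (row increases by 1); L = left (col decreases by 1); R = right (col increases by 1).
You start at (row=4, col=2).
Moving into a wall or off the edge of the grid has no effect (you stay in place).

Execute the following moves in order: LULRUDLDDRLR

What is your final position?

Start: (row=4, col=2)
  L (left): (row=4, col=2) -> (row=4, col=1)
  U (up): (row=4, col=1) -> (row=3, col=1)
  L (left): (row=3, col=1) -> (row=3, col=0)
  R (right): (row=3, col=0) -> (row=3, col=1)
  U (up): (row=3, col=1) -> (row=2, col=1)
  D (down): (row=2, col=1) -> (row=3, col=1)
  L (left): (row=3, col=1) -> (row=3, col=0)
  D (down): (row=3, col=0) -> (row=4, col=0)
  D (down): (row=4, col=0) -> (row=5, col=0)
  R (right): (row=5, col=0) -> (row=5, col=1)
  L (left): (row=5, col=1) -> (row=5, col=0)
  R (right): (row=5, col=0) -> (row=5, col=1)
Final: (row=5, col=1)

Answer: Final position: (row=5, col=1)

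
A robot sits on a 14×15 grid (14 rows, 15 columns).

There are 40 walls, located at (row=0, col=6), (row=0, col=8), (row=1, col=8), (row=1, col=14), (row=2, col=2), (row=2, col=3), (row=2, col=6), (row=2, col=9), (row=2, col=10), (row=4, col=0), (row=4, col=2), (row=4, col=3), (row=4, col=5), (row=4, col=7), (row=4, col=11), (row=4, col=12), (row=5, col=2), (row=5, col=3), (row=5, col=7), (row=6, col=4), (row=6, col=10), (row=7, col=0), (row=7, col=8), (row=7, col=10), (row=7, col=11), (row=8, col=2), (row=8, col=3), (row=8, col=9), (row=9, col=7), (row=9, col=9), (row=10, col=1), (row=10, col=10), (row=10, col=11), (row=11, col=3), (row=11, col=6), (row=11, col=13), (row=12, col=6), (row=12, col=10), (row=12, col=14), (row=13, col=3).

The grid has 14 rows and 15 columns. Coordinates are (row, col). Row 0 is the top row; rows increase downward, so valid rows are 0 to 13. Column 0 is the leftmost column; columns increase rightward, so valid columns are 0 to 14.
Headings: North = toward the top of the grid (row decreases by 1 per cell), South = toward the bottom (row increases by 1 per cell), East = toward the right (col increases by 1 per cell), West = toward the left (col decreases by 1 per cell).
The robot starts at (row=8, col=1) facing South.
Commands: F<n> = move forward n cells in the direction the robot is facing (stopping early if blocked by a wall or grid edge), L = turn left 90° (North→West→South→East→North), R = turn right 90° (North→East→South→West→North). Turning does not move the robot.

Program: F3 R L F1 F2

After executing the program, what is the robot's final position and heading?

Answer: Final position: (row=9, col=1), facing South

Derivation:
Start: (row=8, col=1), facing South
  F3: move forward 1/3 (blocked), now at (row=9, col=1)
  R: turn right, now facing West
  L: turn left, now facing South
  F1: move forward 0/1 (blocked), now at (row=9, col=1)
  F2: move forward 0/2 (blocked), now at (row=9, col=1)
Final: (row=9, col=1), facing South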